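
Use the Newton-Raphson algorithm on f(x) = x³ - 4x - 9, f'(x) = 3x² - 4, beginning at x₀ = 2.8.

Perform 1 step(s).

f(x) = x³ - 4x - 9
f'(x) = 3x² - 4
x₀ = 2.8

Newton-Raphson formula: x_{n+1} = x_n - f(x_n)/f'(x_n)

Iteration 1:
  f(2.800000) = 1.752000
  f'(2.800000) = 19.520000
  x_1 = 2.800000 - 1.752000/19.520000 = 2.710246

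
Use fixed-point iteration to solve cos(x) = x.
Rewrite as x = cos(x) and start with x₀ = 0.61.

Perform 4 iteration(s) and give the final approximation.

Equation: cos(x) = x
Fixed-point form: x = cos(x)
x₀ = 0.61

x_1 = g(0.610000) = 0.819648
x_2 = g(0.819648) = 0.682479
x_3 = g(0.682479) = 0.776012
x_4 = g(0.776012) = 0.713713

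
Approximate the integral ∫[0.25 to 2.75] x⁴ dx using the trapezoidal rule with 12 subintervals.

f(x) = x⁴
a = 0.25, b = 2.75, n = 12
h = (b - a)/n = 0.208333

Trapezoidal rule: (h/2)[f(x₀) + 2f(x₁) + 2f(x₂) + ... + f(xₙ)]

x_0 = 0.2500, f(x_0) = 0.003906, coefficient = 1
x_1 = 0.4583, f(x_1) = 0.044129, coefficient = 2
x_2 = 0.6667, f(x_2) = 0.197531, coefficient = 2
x_3 = 0.8750, f(x_3) = 0.586182, coefficient = 2
x_4 = 1.0833, f(x_4) = 1.377363, coefficient = 2
x_5 = 1.2917, f(x_5) = 2.783568, coefficient = 2
x_6 = 1.5000, f(x_6) = 5.062500, coefficient = 2
x_7 = 1.7083, f(x_7) = 8.517075, coefficient = 2
x_8 = 1.9167, f(x_8) = 13.495419, coefficient = 2
x_9 = 2.1250, f(x_9) = 20.390869, coefficient = 2
x_10 = 2.3333, f(x_10) = 29.641975, coefficient = 2
x_11 = 2.5417, f(x_11) = 41.732497, coefficient = 2
x_12 = 2.7500, f(x_12) = 57.191406, coefficient = 1

I ≈ (0.208333/2) × 304.853528 = 31.755576
Exact value: 31.455078
Error: 0.300498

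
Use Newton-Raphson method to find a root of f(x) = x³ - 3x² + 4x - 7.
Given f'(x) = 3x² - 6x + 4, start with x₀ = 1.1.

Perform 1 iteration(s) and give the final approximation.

f(x) = x³ - 3x² + 4x - 7
f'(x) = 3x² - 6x + 4
x₀ = 1.1

Newton-Raphson formula: x_{n+1} = x_n - f(x_n)/f'(x_n)

Iteration 1:
  f(1.100000) = -4.899000
  f'(1.100000) = 1.030000
  x_1 = 1.100000 - (-4.899000)/1.030000 = 5.856311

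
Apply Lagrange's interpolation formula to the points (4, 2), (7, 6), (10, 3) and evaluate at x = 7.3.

Lagrange interpolation formula:
P(x) = Σ yᵢ × Lᵢ(x)
where Lᵢ(x) = Π_{j≠i} (x - xⱼ)/(xᵢ - xⱼ)

L_0(7.3) = (7.3 - 7)/(4 - 7) × (7.3 - 10)/(4 - 10) = -0.045000
L_1(7.3) = (7.3 - 4)/(7 - 4) × (7.3 - 10)/(7 - 10) = 0.990000
L_2(7.3) = (7.3 - 4)/(10 - 4) × (7.3 - 7)/(10 - 7) = 0.055000

P(7.3) = 2×L_0(7.3) + 6×L_1(7.3) + 3×L_2(7.3)
P(7.3) = 6.015000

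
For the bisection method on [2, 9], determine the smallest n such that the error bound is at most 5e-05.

We need (b-a)/2^n ≤ 5e-05
(9 - 2)/2^n ≤ 5e-05
7/2^n ≤ 5e-05
2^n ≥ 140000
n ≥ log₂(140000) = 17.10
n ≥ 18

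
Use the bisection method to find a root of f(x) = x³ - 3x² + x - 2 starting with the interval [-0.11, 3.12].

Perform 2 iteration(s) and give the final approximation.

f(x) = x³ - 3x² + x - 2
Initial interval: [-0.11, 3.12]

Iteration 1:
  c_1 = (-0.110000 + 3.120000)/2 = 1.505000
  f(c_1) = f(1.505000) = -3.881212
  f(a) × f(c) ≥ 0, new interval: [1.505000, 3.120000]
Iteration 2:
  c_2 = (1.505000 + 3.120000)/2 = 2.312500
  f(c_2) = f(2.312500) = -3.364014
  f(a) × f(c) ≥ 0, new interval: [2.312500, 3.120000]

After 2 iteration(s), the approximation is c_2 = 2.312500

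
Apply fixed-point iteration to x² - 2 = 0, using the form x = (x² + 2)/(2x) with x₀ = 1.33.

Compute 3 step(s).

Equation: x² - 2 = 0
Fixed-point form: x = (x² + 2)/(2x)
x₀ = 1.33

x_1 = g(1.330000) = 1.416880
x_2 = g(1.416880) = 1.414216
x_3 = g(1.414216) = 1.414214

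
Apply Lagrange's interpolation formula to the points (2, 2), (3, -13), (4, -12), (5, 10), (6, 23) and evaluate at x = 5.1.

Lagrange interpolation formula:
P(x) = Σ yᵢ × Lᵢ(x)
where Lᵢ(x) = Π_{j≠i} (x - xⱼ)/(xᵢ - xⱼ)

L_0(5.1) = (5.1 - 3)/(2 - 3) × (5.1 - 4)/(2 - 4) × (5.1 - 5)/(2 - 5) × (5.1 - 6)/(2 - 6) = -0.008662
L_1(5.1) = (5.1 - 2)/(3 - 2) × (5.1 - 4)/(3 - 4) × (5.1 - 5)/(3 - 5) × (5.1 - 6)/(3 - 6) = 0.051150
L_2(5.1) = (5.1 - 2)/(4 - 2) × (5.1 - 3)/(4 - 3) × (5.1 - 5)/(4 - 5) × (5.1 - 6)/(4 - 6) = -0.146475
L_3(5.1) = (5.1 - 2)/(5 - 2) × (5.1 - 3)/(5 - 3) × (5.1 - 4)/(5 - 4) × (5.1 - 6)/(5 - 6) = 1.074150
L_4(5.1) = (5.1 - 2)/(6 - 2) × (5.1 - 3)/(6 - 3) × (5.1 - 4)/(6 - 4) × (5.1 - 5)/(6 - 5) = 0.029837

P(5.1) = 2×L_0(5.1) + (-13)×L_1(5.1) + (-12)×L_2(5.1) + 10×L_3(5.1) + 23×L_4(5.1)
P(5.1) = 12.503187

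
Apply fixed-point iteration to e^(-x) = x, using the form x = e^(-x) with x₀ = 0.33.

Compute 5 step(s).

Equation: e^(-x) = x
Fixed-point form: x = e^(-x)
x₀ = 0.33

x_1 = g(0.330000) = 0.718924
x_2 = g(0.718924) = 0.487276
x_3 = g(0.487276) = 0.614297
x_4 = g(0.614297) = 0.541021
x_5 = g(0.541021) = 0.582154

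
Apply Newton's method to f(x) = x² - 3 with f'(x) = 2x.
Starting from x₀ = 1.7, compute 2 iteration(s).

f(x) = x² - 3
f'(x) = 2x
x₀ = 1.7

Newton-Raphson formula: x_{n+1} = x_n - f(x_n)/f'(x_n)

Iteration 1:
  f(1.700000) = -0.110000
  f'(1.700000) = 3.400000
  x_1 = 1.700000 - (-0.110000)/3.400000 = 1.732353
Iteration 2:
  f(1.732353) = 0.001047
  f'(1.732353) = 3.464706
  x_2 = 1.732353 - 0.001047/3.464706 = 1.732051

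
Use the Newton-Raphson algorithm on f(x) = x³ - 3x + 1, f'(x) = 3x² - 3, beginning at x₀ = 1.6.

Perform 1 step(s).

f(x) = x³ - 3x + 1
f'(x) = 3x² - 3
x₀ = 1.6

Newton-Raphson formula: x_{n+1} = x_n - f(x_n)/f'(x_n)

Iteration 1:
  f(1.600000) = 0.296000
  f'(1.600000) = 4.680000
  x_1 = 1.600000 - 0.296000/4.680000 = 1.536752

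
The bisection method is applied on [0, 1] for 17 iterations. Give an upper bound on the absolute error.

Bisection error bound: |error| ≤ (b-a)/2^n
|error| ≤ (1 - 0)/2^17 = 1/2^17
|error| ≤ 0.0000076294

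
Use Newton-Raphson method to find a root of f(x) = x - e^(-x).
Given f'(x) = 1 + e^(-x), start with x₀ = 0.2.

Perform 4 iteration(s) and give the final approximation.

f(x) = x - e^(-x)
f'(x) = 1 + e^(-x)
x₀ = 0.2

Newton-Raphson formula: x_{n+1} = x_n - f(x_n)/f'(x_n)

Iteration 1:
  f(0.200000) = -0.618731
  f'(0.200000) = 1.818731
  x_1 = 0.200000 - (-0.618731)/1.818731 = 0.540199
Iteration 2:
  f(0.540199) = -0.042433
  f'(0.540199) = 1.582632
  x_2 = 0.540199 - (-0.042433)/1.582632 = 0.567011
Iteration 3:
  f(0.567011) = -0.000208
  f'(0.567011) = 1.567218
  x_3 = 0.567011 - (-0.000208)/1.567218 = 0.567143
Iteration 4:
  f(0.567143) = 0.000000
  f'(0.567143) = 1.567143
  x_4 = 0.567143 - 0.000000/1.567143 = 0.567143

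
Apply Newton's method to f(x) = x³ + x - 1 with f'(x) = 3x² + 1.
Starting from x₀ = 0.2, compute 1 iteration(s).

f(x) = x³ + x - 1
f'(x) = 3x² + 1
x₀ = 0.2

Newton-Raphson formula: x_{n+1} = x_n - f(x_n)/f'(x_n)

Iteration 1:
  f(0.200000) = -0.792000
  f'(0.200000) = 1.120000
  x_1 = 0.200000 - (-0.792000)/1.120000 = 0.907143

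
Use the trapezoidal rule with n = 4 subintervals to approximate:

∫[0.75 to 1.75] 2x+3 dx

f(x) = 2x+3
a = 0.75, b = 1.75, n = 4
h = (b - a)/n = 0.250000

Trapezoidal rule: (h/2)[f(x₀) + 2f(x₁) + 2f(x₂) + ... + f(xₙ)]

x_0 = 0.7500, f(x_0) = 4.500000, coefficient = 1
x_1 = 1.0000, f(x_1) = 5.000000, coefficient = 2
x_2 = 1.2500, f(x_2) = 5.500000, coefficient = 2
x_3 = 1.5000, f(x_3) = 6.000000, coefficient = 2
x_4 = 1.7500, f(x_4) = 6.500000, coefficient = 1

I ≈ (0.250000/2) × 44.000000 = 5.500000
Exact value: 5.500000
Error: 0.000000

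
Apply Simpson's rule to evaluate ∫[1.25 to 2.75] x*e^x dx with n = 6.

f(x) = x*e^x
a = 1.25, b = 2.75, n = 6
h = (b - a)/n = 0.250000

Simpson's rule: (h/3)[f(x₀) + 4f(x₁) + 2f(x₂) + ... + f(xₙ)]

x_0 = 1.2500, f(x_0) = 4.362929, coefficient = 1
x_1 = 1.5000, f(x_1) = 6.722534, coefficient = 4
x_2 = 1.7500, f(x_2) = 10.070555, coefficient = 2
x_3 = 2.0000, f(x_3) = 14.778112, coefficient = 4
x_4 = 2.2500, f(x_4) = 21.347406, coefficient = 2
x_5 = 2.5000, f(x_5) = 30.456235, coefficient = 4
x_6 = 2.7500, f(x_6) = 43.017238, coefficient = 1

I ≈ (0.250000/3) × 318.043610 = 26.503634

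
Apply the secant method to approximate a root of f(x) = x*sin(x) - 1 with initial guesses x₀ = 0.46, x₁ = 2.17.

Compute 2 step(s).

f(x) = x*sin(x) - 1
x₀ = 0.46, x₁ = 2.17

Secant formula: x_{n+1} = x_n - f(x_n)(x_n - x_{n-1})/(f(x_n) - f(x_{n-1}))

Iteration 1:
  f(0.460000) = -0.795784
  f(2.170000) = 0.791953
  x_2 = 2.170000 - 0.791953×(2.170000 - 0.460000)/(0.791953 - (-0.795784))
       = 1.317063
Iteration 2:
  f(2.170000) = 0.791953
  f(1.317063) = 0.274893
  x_3 = 1.317063 - 0.274893×(1.317063 - 2.170000)/(0.274893 - 0.791953)
       = 0.863602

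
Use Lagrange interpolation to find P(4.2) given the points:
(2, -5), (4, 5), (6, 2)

Lagrange interpolation formula:
P(x) = Σ yᵢ × Lᵢ(x)
where Lᵢ(x) = Π_{j≠i} (x - xⱼ)/(xᵢ - xⱼ)

L_0(4.2) = (4.2 - 4)/(2 - 4) × (4.2 - 6)/(2 - 6) = -0.045000
L_1(4.2) = (4.2 - 2)/(4 - 2) × (4.2 - 6)/(4 - 6) = 0.990000
L_2(4.2) = (4.2 - 2)/(6 - 2) × (4.2 - 4)/(6 - 4) = 0.055000

P(4.2) = (-5)×L_0(4.2) + 5×L_1(4.2) + 2×L_2(4.2)
P(4.2) = 5.285000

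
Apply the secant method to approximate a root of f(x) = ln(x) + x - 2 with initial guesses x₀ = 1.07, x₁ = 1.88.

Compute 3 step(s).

f(x) = ln(x) + x - 2
x₀ = 1.07, x₁ = 1.88

Secant formula: x_{n+1} = x_n - f(x_n)(x_n - x_{n-1})/(f(x_n) - f(x_{n-1}))

Iteration 1:
  f(1.070000) = -0.862341
  f(1.880000) = 0.511272
  x_2 = 1.880000 - 0.511272×(1.880000 - 1.070000)/(0.511272 - (-0.862341))
       = 1.578510
Iteration 2:
  f(1.880000) = 0.511272
  f(1.578510) = 0.034992
  x_3 = 1.578510 - 0.034992×(1.578510 - 1.880000)/(0.034992 - 0.511272)
       = 1.556360
Iteration 3:
  f(1.578510) = 0.034992
  f(1.556360) = -0.001290
  x_4 = 1.556360 - (-0.001290)×(1.556360 - 1.578510)/(-0.001290 - 0.034992)
       = 1.557148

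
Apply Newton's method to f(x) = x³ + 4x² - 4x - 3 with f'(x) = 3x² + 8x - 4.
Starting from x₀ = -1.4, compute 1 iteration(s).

f(x) = x³ + 4x² - 4x - 3
f'(x) = 3x² + 8x - 4
x₀ = -1.4

Newton-Raphson formula: x_{n+1} = x_n - f(x_n)/f'(x_n)

Iteration 1:
  f(-1.400000) = 7.696000
  f'(-1.400000) = -9.320000
  x_1 = -1.400000 - 7.696000/(-9.320000) = -0.574249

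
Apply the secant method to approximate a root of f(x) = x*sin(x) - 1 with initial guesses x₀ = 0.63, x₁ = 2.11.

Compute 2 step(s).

f(x) = x*sin(x) - 1
x₀ = 0.63, x₁ = 2.11

Secant formula: x_{n+1} = x_n - f(x_n)(x_n - x_{n-1})/(f(x_n) - f(x_{n-1}))

Iteration 1:
  f(0.630000) = -0.628839
  f(2.110000) = 0.810629
  x_2 = 2.110000 - 0.810629×(2.110000 - 0.630000)/(0.810629 - (-0.628839))
       = 1.276546
Iteration 2:
  f(2.110000) = 0.810629
  f(1.276546) = 0.221679
  x_3 = 1.276546 - 0.221679×(1.276546 - 2.110000)/(0.221679 - 0.810629)
       = 0.962835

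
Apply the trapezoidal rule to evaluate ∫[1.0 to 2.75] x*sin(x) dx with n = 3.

f(x) = x*sin(x)
a = 1.0, b = 2.75, n = 3
h = (b - a)/n = 0.583333

Trapezoidal rule: (h/2)[f(x₀) + 2f(x₁) + 2f(x₂) + ... + f(xₙ)]

x_0 = 1.0000, f(x_0) = 0.841471, coefficient = 1
x_1 = 1.5833, f(x_1) = 1.583209, coefficient = 2
x_2 = 2.1667, f(x_2) = 1.793264, coefficient = 2
x_3 = 2.7500, f(x_3) = 1.049568, coefficient = 1

I ≈ (0.583333/2) × 8.643985 = 2.521162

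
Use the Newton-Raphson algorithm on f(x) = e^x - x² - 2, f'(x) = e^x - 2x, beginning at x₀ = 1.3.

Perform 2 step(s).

f(x) = e^x - x² - 2
f'(x) = e^x - 2x
x₀ = 1.3

Newton-Raphson formula: x_{n+1} = x_n - f(x_n)/f'(x_n)

Iteration 1:
  f(1.300000) = -0.020703
  f'(1.300000) = 1.069297
  x_1 = 1.300000 - (-0.020703)/1.069297 = 1.319362
Iteration 2:
  f(1.319362) = 0.000317
  f'(1.319362) = 1.102309
  x_2 = 1.319362 - 0.000317/1.102309 = 1.319074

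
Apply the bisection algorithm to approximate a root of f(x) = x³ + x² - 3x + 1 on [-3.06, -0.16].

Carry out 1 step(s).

f(x) = x³ + x² - 3x + 1
Initial interval: [-3.06, -0.16]

Iteration 1:
  c_1 = (-3.060000 + (-0.160000))/2 = -1.610000
  f(c_1) = f(-1.610000) = 4.248819
  f(a) × f(c) < 0, new interval: [-3.060000, -1.610000]

After 1 iteration(s), the approximation is c_1 = -1.610000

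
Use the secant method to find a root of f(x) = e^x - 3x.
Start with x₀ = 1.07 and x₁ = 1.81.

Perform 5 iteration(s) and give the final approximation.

f(x) = e^x - 3x
x₀ = 1.07, x₁ = 1.81

Secant formula: x_{n+1} = x_n - f(x_n)(x_n - x_{n-1})/(f(x_n) - f(x_{n-1}))

Iteration 1:
  f(1.070000) = -0.294621
  f(1.810000) = 0.680447
  x_2 = 1.810000 - 0.680447×(1.810000 - 1.070000)/(0.680447 - (-0.294621))
       = 1.293594
Iteration 2:
  f(1.810000) = 0.680447
  f(1.293594) = -0.234916
  x_3 = 1.293594 - (-0.234916)×(1.293594 - 1.810000)/(-0.234916 - 0.680447)
       = 1.426123
Iteration 3:
  f(1.293594) = -0.234916
  f(1.426123) = -0.115840
  x_4 = 1.426123 - (-0.115840)×(1.426123 - 1.293594)/(-0.115840 - (-0.234916))
       = 1.555049
Iteration 4:
  f(1.426123) = -0.115840
  f(1.555049) = 0.070172
  x_5 = 1.555049 - 0.070172×(1.555049 - 1.426123)/(0.070172 - (-0.115840))
       = 1.506412
Iteration 5:
  f(1.555049) = 0.070172
  f(1.506412) = -0.008718
  x_6 = 1.506412 - (-0.008718)×(1.506412 - 1.555049)/(-0.008718 - 0.070172)
       = 1.511787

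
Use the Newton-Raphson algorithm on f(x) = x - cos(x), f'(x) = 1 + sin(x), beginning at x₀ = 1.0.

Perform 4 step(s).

f(x) = x - cos(x)
f'(x) = 1 + sin(x)
x₀ = 1.0

Newton-Raphson formula: x_{n+1} = x_n - f(x_n)/f'(x_n)

Iteration 1:
  f(1.000000) = 0.459698
  f'(1.000000) = 1.841471
  x_1 = 1.000000 - 0.459698/1.841471 = 0.750364
Iteration 2:
  f(0.750364) = 0.018923
  f'(0.750364) = 1.681905
  x_2 = 0.750364 - 0.018923/1.681905 = 0.739113
Iteration 3:
  f(0.739113) = 0.000046
  f'(0.739113) = 1.673633
  x_3 = 0.739113 - 0.000046/1.673633 = 0.739085
Iteration 4:
  f(0.739085) = 0.000000
  f'(0.739085) = 1.673612
  x_4 = 0.739085 - 0.000000/1.673612 = 0.739085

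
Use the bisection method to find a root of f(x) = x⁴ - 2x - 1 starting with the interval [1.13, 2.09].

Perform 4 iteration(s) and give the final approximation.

f(x) = x⁴ - 2x - 1
Initial interval: [1.13, 2.09]

Iteration 1:
  c_1 = (1.130000 + 2.090000)/2 = 1.610000
  f(c_1) = f(1.610000) = 2.498982
  f(a) × f(c) < 0, new interval: [1.130000, 1.610000]
Iteration 2:
  c_2 = (1.130000 + 1.610000)/2 = 1.370000
  f(c_2) = f(1.370000) = -0.217246
  f(a) × f(c) ≥ 0, new interval: [1.370000, 1.610000]
Iteration 3:
  c_3 = (1.370000 + 1.610000)/2 = 1.490000
  f(c_3) = f(1.490000) = 0.948844
  f(a) × f(c) < 0, new interval: [1.370000, 1.490000]
Iteration 4:
  c_4 = (1.370000 + 1.490000)/2 = 1.430000
  f(c_4) = f(1.430000) = 0.321616
  f(a) × f(c) < 0, new interval: [1.370000, 1.430000]

After 4 iteration(s), the approximation is c_4 = 1.430000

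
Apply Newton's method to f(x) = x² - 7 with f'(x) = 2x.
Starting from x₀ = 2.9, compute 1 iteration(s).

f(x) = x² - 7
f'(x) = 2x
x₀ = 2.9

Newton-Raphson formula: x_{n+1} = x_n - f(x_n)/f'(x_n)

Iteration 1:
  f(2.900000) = 1.410000
  f'(2.900000) = 5.800000
  x_1 = 2.900000 - 1.410000/5.800000 = 2.656897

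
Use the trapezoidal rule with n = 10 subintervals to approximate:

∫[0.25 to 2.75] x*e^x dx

f(x) = x*e^x
a = 0.25, b = 2.75, n = 10
h = (b - a)/n = 0.250000

Trapezoidal rule: (h/2)[f(x₀) + 2f(x₁) + 2f(x₂) + ... + f(xₙ)]

x_0 = 0.2500, f(x_0) = 0.321006, coefficient = 1
x_1 = 0.5000, f(x_1) = 0.824361, coefficient = 2
x_2 = 0.7500, f(x_2) = 1.587750, coefficient = 2
x_3 = 1.0000, f(x_3) = 2.718282, coefficient = 2
x_4 = 1.2500, f(x_4) = 4.362929, coefficient = 2
x_5 = 1.5000, f(x_5) = 6.722534, coefficient = 2
x_6 = 1.7500, f(x_6) = 10.070555, coefficient = 2
x_7 = 2.0000, f(x_7) = 14.778112, coefficient = 2
x_8 = 2.2500, f(x_8) = 21.347406, coefficient = 2
x_9 = 2.5000, f(x_9) = 30.456235, coefficient = 2
x_10 = 2.7500, f(x_10) = 43.017238, coefficient = 1

I ≈ (0.250000/2) × 229.074568 = 28.634321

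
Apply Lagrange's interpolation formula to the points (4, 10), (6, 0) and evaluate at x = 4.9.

Lagrange interpolation formula:
P(x) = Σ yᵢ × Lᵢ(x)
where Lᵢ(x) = Π_{j≠i} (x - xⱼ)/(xᵢ - xⱼ)

L_0(4.9) = (4.9 - 6)/(4 - 6) = 0.550000
L_1(4.9) = (4.9 - 4)/(6 - 4) = 0.450000

P(4.9) = 10×L_0(4.9) + 0×L_1(4.9)
P(4.9) = 5.500000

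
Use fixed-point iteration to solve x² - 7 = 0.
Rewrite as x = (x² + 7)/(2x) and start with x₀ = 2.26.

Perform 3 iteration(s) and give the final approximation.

Equation: x² - 7 = 0
Fixed-point form: x = (x² + 7)/(2x)
x₀ = 2.26

x_1 = g(2.260000) = 2.678673
x_2 = g(2.678673) = 2.645954
x_3 = g(2.645954) = 2.645751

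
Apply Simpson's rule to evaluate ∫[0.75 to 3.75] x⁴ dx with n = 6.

f(x) = x⁴
a = 0.75, b = 3.75, n = 6
h = (b - a)/n = 0.500000

Simpson's rule: (h/3)[f(x₀) + 4f(x₁) + 2f(x₂) + ... + f(xₙ)]

x_0 = 0.7500, f(x_0) = 0.316406, coefficient = 1
x_1 = 1.2500, f(x_1) = 2.441406, coefficient = 4
x_2 = 1.7500, f(x_2) = 9.378906, coefficient = 2
x_3 = 2.2500, f(x_3) = 25.628906, coefficient = 4
x_4 = 2.7500, f(x_4) = 57.191406, coefficient = 2
x_5 = 3.2500, f(x_5) = 111.566406, coefficient = 4
x_6 = 3.7500, f(x_6) = 197.753906, coefficient = 1

I ≈ (0.500000/3) × 889.757812 = 148.292969
Exact value: 148.267969
Error: 0.025000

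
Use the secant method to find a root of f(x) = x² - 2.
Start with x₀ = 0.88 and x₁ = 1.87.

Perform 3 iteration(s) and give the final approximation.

f(x) = x² - 2
x₀ = 0.88, x₁ = 1.87

Secant formula: x_{n+1} = x_n - f(x_n)(x_n - x_{n-1})/(f(x_n) - f(x_{n-1}))

Iteration 1:
  f(0.880000) = -1.225600
  f(1.870000) = 1.496900
  x_2 = 1.870000 - 1.496900×(1.870000 - 0.880000)/(1.496900 - (-1.225600))
       = 1.325673
Iteration 2:
  f(1.870000) = 1.496900
  f(1.325673) = -0.242592
  x_3 = 1.325673 - (-0.242592)×(1.325673 - 1.870000)/(-0.242592 - 1.496900)
       = 1.401585
Iteration 3:
  f(1.325673) = -0.242592
  f(1.401585) = -0.035559
  x_4 = 1.401585 - (-0.035559)×(1.401585 - 1.325673)/(-0.035559 - (-0.242592))
       = 1.414624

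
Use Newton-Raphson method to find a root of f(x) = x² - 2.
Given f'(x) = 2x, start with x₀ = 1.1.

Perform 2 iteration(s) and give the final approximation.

f(x) = x² - 2
f'(x) = 2x
x₀ = 1.1

Newton-Raphson formula: x_{n+1} = x_n - f(x_n)/f'(x_n)

Iteration 1:
  f(1.100000) = -0.790000
  f'(1.100000) = 2.200000
  x_1 = 1.100000 - (-0.790000)/2.200000 = 1.459091
Iteration 2:
  f(1.459091) = 0.128946
  f'(1.459091) = 2.918182
  x_2 = 1.459091 - 0.128946/2.918182 = 1.414904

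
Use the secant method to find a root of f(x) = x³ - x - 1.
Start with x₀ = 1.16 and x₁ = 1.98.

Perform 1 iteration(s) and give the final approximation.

f(x) = x³ - x - 1
x₀ = 1.16, x₁ = 1.98

Secant formula: x_{n+1} = x_n - f(x_n)(x_n - x_{n-1})/(f(x_n) - f(x_{n-1}))

Iteration 1:
  f(1.160000) = -0.599104
  f(1.980000) = 4.782392
  x_2 = 1.980000 - 4.782392×(1.980000 - 1.160000)/(4.782392 - (-0.599104))
       = 1.251288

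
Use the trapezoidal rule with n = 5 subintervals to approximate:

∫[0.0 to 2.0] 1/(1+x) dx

f(x) = 1/(1+x)
a = 0.0, b = 2.0, n = 5
h = (b - a)/n = 0.400000

Trapezoidal rule: (h/2)[f(x₀) + 2f(x₁) + 2f(x₂) + ... + f(xₙ)]

x_0 = 0.0000, f(x_0) = 1.000000, coefficient = 1
x_1 = 0.4000, f(x_1) = 0.714286, coefficient = 2
x_2 = 0.8000, f(x_2) = 0.555556, coefficient = 2
x_3 = 1.2000, f(x_3) = 0.454545, coefficient = 2
x_4 = 1.6000, f(x_4) = 0.384615, coefficient = 2
x_5 = 2.0000, f(x_5) = 0.333333, coefficient = 1

I ≈ (0.400000/2) × 5.551338 = 1.110268
Exact value: 1.098612
Error: 0.011655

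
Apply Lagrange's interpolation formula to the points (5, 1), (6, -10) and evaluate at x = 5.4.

Lagrange interpolation formula:
P(x) = Σ yᵢ × Lᵢ(x)
where Lᵢ(x) = Π_{j≠i} (x - xⱼ)/(xᵢ - xⱼ)

L_0(5.4) = (5.4 - 6)/(5 - 6) = 0.600000
L_1(5.4) = (5.4 - 5)/(6 - 5) = 0.400000

P(5.4) = 1×L_0(5.4) + (-10)×L_1(5.4)
P(5.4) = -3.400000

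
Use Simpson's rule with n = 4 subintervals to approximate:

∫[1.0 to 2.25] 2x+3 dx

f(x) = 2x+3
a = 1.0, b = 2.25, n = 4
h = (b - a)/n = 0.312500

Simpson's rule: (h/3)[f(x₀) + 4f(x₁) + 2f(x₂) + ... + f(xₙ)]

x_0 = 1.0000, f(x_0) = 5.000000, coefficient = 1
x_1 = 1.3125, f(x_1) = 5.625000, coefficient = 4
x_2 = 1.6250, f(x_2) = 6.250000, coefficient = 2
x_3 = 1.9375, f(x_3) = 6.875000, coefficient = 4
x_4 = 2.2500, f(x_4) = 7.500000, coefficient = 1

I ≈ (0.312500/3) × 75.000000 = 7.812500
Exact value: 7.812500
Error: 0.000000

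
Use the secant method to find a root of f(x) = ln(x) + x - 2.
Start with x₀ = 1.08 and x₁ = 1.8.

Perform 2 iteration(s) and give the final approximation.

f(x) = ln(x) + x - 2
x₀ = 1.08, x₁ = 1.8

Secant formula: x_{n+1} = x_n - f(x_n)(x_n - x_{n-1})/(f(x_n) - f(x_{n-1}))

Iteration 1:
  f(1.080000) = -0.843039
  f(1.800000) = 0.387787
  x_2 = 1.800000 - 0.387787×(1.800000 - 1.080000)/(0.387787 - (-0.843039))
       = 1.573155
Iteration 2:
  f(1.800000) = 0.387787
  f(1.573155) = 0.026238
  x_3 = 1.573155 - 0.026238×(1.573155 - 1.800000)/(0.026238 - 0.387787)
       = 1.556692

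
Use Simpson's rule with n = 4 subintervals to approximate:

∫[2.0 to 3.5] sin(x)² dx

f(x) = sin(x)²
a = 2.0, b = 3.5, n = 4
h = (b - a)/n = 0.375000

Simpson's rule: (h/3)[f(x₀) + 4f(x₁) + 2f(x₂) + ... + f(xₙ)]

x_0 = 2.0000, f(x_0) = 0.826822, coefficient = 1
x_1 = 2.3750, f(x_1) = 0.481199, coefficient = 4
x_2 = 2.7500, f(x_2) = 0.145665, coefficient = 2
x_3 = 3.1250, f(x_3) = 0.000275, coefficient = 4
x_4 = 3.5000, f(x_4) = 0.123049, coefficient = 1

I ≈ (0.375000/3) × 3.167098 = 0.395887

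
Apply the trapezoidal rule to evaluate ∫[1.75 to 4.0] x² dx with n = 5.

f(x) = x²
a = 1.75, b = 4.0, n = 5
h = (b - a)/n = 0.450000

Trapezoidal rule: (h/2)[f(x₀) + 2f(x₁) + 2f(x₂) + ... + f(xₙ)]

x_0 = 1.7500, f(x_0) = 3.062500, coefficient = 1
x_1 = 2.2000, f(x_1) = 4.840000, coefficient = 2
x_2 = 2.6500, f(x_2) = 7.022500, coefficient = 2
x_3 = 3.1000, f(x_3) = 9.610000, coefficient = 2
x_4 = 3.5500, f(x_4) = 12.602500, coefficient = 2
x_5 = 4.0000, f(x_5) = 16.000000, coefficient = 1

I ≈ (0.450000/2) × 87.212500 = 19.622813
Exact value: 19.546875
Error: 0.075938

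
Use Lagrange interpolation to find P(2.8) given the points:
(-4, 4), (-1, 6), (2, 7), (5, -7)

Lagrange interpolation formula:
P(x) = Σ yᵢ × Lᵢ(x)
where Lᵢ(x) = Π_{j≠i} (x - xⱼ)/(xᵢ - xⱼ)

L_0(2.8) = (2.8 - (-1))/(-4 - (-1)) × (2.8 - 2)/(-4 - 2) × (2.8 - 5)/(-4 - 5) = 0.041284
L_1(2.8) = (2.8 - (-4))/(-1 - (-4)) × (2.8 - 2)/(-1 - 2) × (2.8 - 5)/(-1 - 5) = -0.221630
L_2(2.8) = (2.8 - (-4))/(2 - (-4)) × (2.8 - (-1))/(2 - (-1)) × (2.8 - 5)/(2 - 5) = 1.052741
L_3(2.8) = (2.8 - (-4))/(5 - (-4)) × (2.8 - (-1))/(5 - (-1)) × (2.8 - 2)/(5 - 2) = 0.127605

P(2.8) = 4×L_0(2.8) + 6×L_1(2.8) + 7×L_2(2.8) + (-7)×L_3(2.8)
P(2.8) = 5.311309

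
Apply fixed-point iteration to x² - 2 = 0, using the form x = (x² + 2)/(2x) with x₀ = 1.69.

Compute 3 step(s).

Equation: x² - 2 = 0
Fixed-point form: x = (x² + 2)/(2x)
x₀ = 1.69

x_1 = g(1.690000) = 1.436716
x_2 = g(1.436716) = 1.414390
x_3 = g(1.414390) = 1.414214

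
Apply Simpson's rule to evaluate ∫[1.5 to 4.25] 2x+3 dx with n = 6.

f(x) = 2x+3
a = 1.5, b = 4.25, n = 6
h = (b - a)/n = 0.458333

Simpson's rule: (h/3)[f(x₀) + 4f(x₁) + 2f(x₂) + ... + f(xₙ)]

x_0 = 1.5000, f(x_0) = 6.000000, coefficient = 1
x_1 = 1.9583, f(x_1) = 6.916667, coefficient = 4
x_2 = 2.4167, f(x_2) = 7.833333, coefficient = 2
x_3 = 2.8750, f(x_3) = 8.750000, coefficient = 4
x_4 = 3.3333, f(x_4) = 9.666667, coefficient = 2
x_5 = 3.7917, f(x_5) = 10.583333, coefficient = 4
x_6 = 4.2500, f(x_6) = 11.500000, coefficient = 1

I ≈ (0.458333/3) × 157.500000 = 24.062500
Exact value: 24.062500
Error: 0.000000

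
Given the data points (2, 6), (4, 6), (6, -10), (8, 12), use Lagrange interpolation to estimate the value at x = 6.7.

Lagrange interpolation formula:
P(x) = Σ yᵢ × Lᵢ(x)
where Lᵢ(x) = Π_{j≠i} (x - xⱼ)/(xᵢ - xⱼ)

L_0(6.7) = (6.7 - 4)/(2 - 4) × (6.7 - 6)/(2 - 6) × (6.7 - 8)/(2 - 8) = 0.051188
L_1(6.7) = (6.7 - 2)/(4 - 2) × (6.7 - 6)/(4 - 6) × (6.7 - 8)/(4 - 8) = -0.267313
L_2(6.7) = (6.7 - 2)/(6 - 2) × (6.7 - 4)/(6 - 4) × (6.7 - 8)/(6 - 8) = 1.031062
L_3(6.7) = (6.7 - 2)/(8 - 2) × (6.7 - 4)/(8 - 4) × (6.7 - 6)/(8 - 6) = 0.185063

P(6.7) = 6×L_0(6.7) + 6×L_1(6.7) + (-10)×L_2(6.7) + 12×L_3(6.7)
P(6.7) = -9.386625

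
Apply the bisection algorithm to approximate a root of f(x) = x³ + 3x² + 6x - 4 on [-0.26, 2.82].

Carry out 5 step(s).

f(x) = x³ + 3x² + 6x - 4
Initial interval: [-0.26, 2.82]

Iteration 1:
  c_1 = (-0.260000 + 2.820000)/2 = 1.280000
  f(c_1) = f(1.280000) = 10.692352
  f(a) × f(c) < 0, new interval: [-0.260000, 1.280000]
Iteration 2:
  c_2 = (-0.260000 + 1.280000)/2 = 0.510000
  f(c_2) = f(0.510000) = -0.027049
  f(a) × f(c) ≥ 0, new interval: [0.510000, 1.280000]
Iteration 3:
  c_3 = (0.510000 + 1.280000)/2 = 0.895000
  f(c_3) = f(0.895000) = 4.489992
  f(a) × f(c) < 0, new interval: [0.510000, 0.895000]
Iteration 4:
  c_4 = (0.510000 + 0.895000)/2 = 0.702500
  f(c_4) = f(0.702500) = 2.042207
  f(a) × f(c) < 0, new interval: [0.510000, 0.702500]
Iteration 5:
  c_5 = (0.510000 + 0.702500)/2 = 0.606250
  f(c_5) = f(0.606250) = 0.962938
  f(a) × f(c) < 0, new interval: [0.510000, 0.606250]

After 5 iteration(s), the approximation is c_5 = 0.606250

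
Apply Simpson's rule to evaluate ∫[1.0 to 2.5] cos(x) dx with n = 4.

f(x) = cos(x)
a = 1.0, b = 2.5, n = 4
h = (b - a)/n = 0.375000

Simpson's rule: (h/3)[f(x₀) + 4f(x₁) + 2f(x₂) + ... + f(xₙ)]

x_0 = 1.0000, f(x_0) = 0.540302, coefficient = 1
x_1 = 1.3750, f(x_1) = 0.194548, coefficient = 4
x_2 = 1.7500, f(x_2) = -0.178246, coefficient = 2
x_3 = 2.1250, f(x_3) = -0.526266, coefficient = 4
x_4 = 2.5000, f(x_4) = -0.801144, coefficient = 1

I ≈ (0.375000/3) × -1.944208 = -0.243026
Exact value: -0.242999
Error: 0.000027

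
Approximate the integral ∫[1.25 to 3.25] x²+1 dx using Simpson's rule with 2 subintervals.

f(x) = x²+1
a = 1.25, b = 3.25, n = 2
h = (b - a)/n = 1.000000

Simpson's rule: (h/3)[f(x₀) + 4f(x₁) + 2f(x₂) + ... + f(xₙ)]

x_0 = 1.2500, f(x_0) = 2.562500, coefficient = 1
x_1 = 2.2500, f(x_1) = 6.062500, coefficient = 4
x_2 = 3.2500, f(x_2) = 11.562500, coefficient = 1

I ≈ (1.000000/3) × 38.375000 = 12.791667
Exact value: 12.791667
Error: 0.000000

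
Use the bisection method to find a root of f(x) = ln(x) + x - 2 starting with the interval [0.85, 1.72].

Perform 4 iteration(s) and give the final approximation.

f(x) = ln(x) + x - 2
Initial interval: [0.85, 1.72]

Iteration 1:
  c_1 = (0.850000 + 1.720000)/2 = 1.285000
  f(c_1) = f(1.285000) = -0.464241
  f(a) × f(c) ≥ 0, new interval: [1.285000, 1.720000]
Iteration 2:
  c_2 = (1.285000 + 1.720000)/2 = 1.502500
  f(c_2) = f(1.502500) = -0.090370
  f(a) × f(c) ≥ 0, new interval: [1.502500, 1.720000]
Iteration 3:
  c_3 = (1.502500 + 1.720000)/2 = 1.611250
  f(c_3) = f(1.611250) = 0.088260
  f(a) × f(c) < 0, new interval: [1.502500, 1.611250]
Iteration 4:
  c_4 = (1.502500 + 1.611250)/2 = 1.556875
  f(c_4) = f(1.556875) = -0.000444
  f(a) × f(c) ≥ 0, new interval: [1.556875, 1.611250]

After 4 iteration(s), the approximation is c_4 = 1.556875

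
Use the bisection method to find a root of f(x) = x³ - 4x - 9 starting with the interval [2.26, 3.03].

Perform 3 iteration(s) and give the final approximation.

f(x) = x³ - 4x - 9
Initial interval: [2.26, 3.03]

Iteration 1:
  c_1 = (2.260000 + 3.030000)/2 = 2.645000
  f(c_1) = f(2.645000) = -1.075514
  f(a) × f(c) ≥ 0, new interval: [2.645000, 3.030000]
Iteration 2:
  c_2 = (2.645000 + 3.030000)/2 = 2.837500
  f(c_2) = f(2.837500) = 2.495865
  f(a) × f(c) < 0, new interval: [2.645000, 2.837500]
Iteration 3:
  c_3 = (2.645000 + 2.837500)/2 = 2.741250
  f(c_3) = f(2.741250) = 0.633990
  f(a) × f(c) < 0, new interval: [2.645000, 2.741250]

After 3 iteration(s), the approximation is c_3 = 2.741250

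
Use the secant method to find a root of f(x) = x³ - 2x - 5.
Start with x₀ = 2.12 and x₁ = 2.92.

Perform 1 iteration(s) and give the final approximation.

f(x) = x³ - 2x - 5
x₀ = 2.12, x₁ = 2.92

Secant formula: x_{n+1} = x_n - f(x_n)(x_n - x_{n-1})/(f(x_n) - f(x_{n-1}))

Iteration 1:
  f(2.120000) = 0.288128
  f(2.920000) = 14.057088
  x_2 = 2.920000 - 14.057088×(2.920000 - 2.120000)/(14.057088 - 0.288128)
       = 2.103259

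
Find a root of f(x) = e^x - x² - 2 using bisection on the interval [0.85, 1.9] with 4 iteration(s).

f(x) = e^x - x² - 2
Initial interval: [0.85, 1.9]

Iteration 1:
  c_1 = (0.850000 + 1.900000)/2 = 1.375000
  f(c_1) = f(1.375000) = 0.064452
  f(a) × f(c) < 0, new interval: [0.850000, 1.375000]
Iteration 2:
  c_2 = (0.850000 + 1.375000)/2 = 1.112500
  f(c_2) = f(1.112500) = -0.195702
  f(a) × f(c) ≥ 0, new interval: [1.112500, 1.375000]
Iteration 3:
  c_3 = (1.112500 + 1.375000)/2 = 1.243750
  f(c_3) = f(1.243750) = -0.078318
  f(a) × f(c) ≥ 0, new interval: [1.243750, 1.375000]
Iteration 4:
  c_4 = (1.243750 + 1.375000)/2 = 1.309375
  f(c_4) = f(1.309375) = -0.010605
  f(a) × f(c) ≥ 0, new interval: [1.309375, 1.375000]

After 4 iteration(s), the approximation is c_4 = 1.309375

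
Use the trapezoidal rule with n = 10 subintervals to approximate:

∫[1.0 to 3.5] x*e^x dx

f(x) = x*e^x
a = 1.0, b = 3.5, n = 10
h = (b - a)/n = 0.250000

Trapezoidal rule: (h/2)[f(x₀) + 2f(x₁) + 2f(x₂) + ... + f(xₙ)]

x_0 = 1.0000, f(x_0) = 2.718282, coefficient = 1
x_1 = 1.2500, f(x_1) = 4.362929, coefficient = 2
x_2 = 1.5000, f(x_2) = 6.722534, coefficient = 2
x_3 = 1.7500, f(x_3) = 10.070555, coefficient = 2
x_4 = 2.0000, f(x_4) = 14.778112, coefficient = 2
x_5 = 2.2500, f(x_5) = 21.347406, coefficient = 2
x_6 = 2.5000, f(x_6) = 30.456235, coefficient = 2
x_7 = 2.7500, f(x_7) = 43.017238, coefficient = 2
x_8 = 3.0000, f(x_8) = 60.256611, coefficient = 2
x_9 = 3.2500, f(x_9) = 83.818605, coefficient = 2
x_10 = 3.5000, f(x_10) = 115.904082, coefficient = 1

I ≈ (0.250000/2) × 668.282809 = 83.535351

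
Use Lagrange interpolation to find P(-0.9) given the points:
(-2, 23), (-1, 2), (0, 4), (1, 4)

Lagrange interpolation formula:
P(x) = Σ yᵢ × Lᵢ(x)
where Lᵢ(x) = Π_{j≠i} (x - xⱼ)/(xᵢ - xⱼ)

L_0(-0.9) = (-0.9 - (-1))/(-2 - (-1)) × (-0.9 - 0)/(-2 - 0) × (-0.9 - 1)/(-2 - 1) = -0.028500
L_1(-0.9) = (-0.9 - (-2))/(-1 - (-2)) × (-0.9 - 0)/(-1 - 0) × (-0.9 - 1)/(-1 - 1) = 0.940500
L_2(-0.9) = (-0.9 - (-2))/(0 - (-2)) × (-0.9 - (-1))/(0 - (-1)) × (-0.9 - 1)/(0 - 1) = 0.104500
L_3(-0.9) = (-0.9 - (-2))/(1 - (-2)) × (-0.9 - (-1))/(1 - (-1)) × (-0.9 - 0)/(1 - 0) = -0.016500

P(-0.9) = 23×L_0(-0.9) + 2×L_1(-0.9) + 4×L_2(-0.9) + 4×L_3(-0.9)
P(-0.9) = 1.577500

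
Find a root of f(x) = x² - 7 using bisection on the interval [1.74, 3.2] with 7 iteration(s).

f(x) = x² - 7
Initial interval: [1.74, 3.2]

Iteration 1:
  c_1 = (1.740000 + 3.200000)/2 = 2.470000
  f(c_1) = f(2.470000) = -0.899100
  f(a) × f(c) ≥ 0, new interval: [2.470000, 3.200000]
Iteration 2:
  c_2 = (2.470000 + 3.200000)/2 = 2.835000
  f(c_2) = f(2.835000) = 1.037225
  f(a) × f(c) < 0, new interval: [2.470000, 2.835000]
Iteration 3:
  c_3 = (2.470000 + 2.835000)/2 = 2.652500
  f(c_3) = f(2.652500) = 0.035756
  f(a) × f(c) < 0, new interval: [2.470000, 2.652500]
Iteration 4:
  c_4 = (2.470000 + 2.652500)/2 = 2.561250
  f(c_4) = f(2.561250) = -0.439998
  f(a) × f(c) ≥ 0, new interval: [2.561250, 2.652500]
Iteration 5:
  c_5 = (2.561250 + 2.652500)/2 = 2.606875
  f(c_5) = f(2.606875) = -0.204203
  f(a) × f(c) ≥ 0, new interval: [2.606875, 2.652500]
Iteration 6:
  c_6 = (2.606875 + 2.652500)/2 = 2.629688
  f(c_6) = f(2.629688) = -0.084744
  f(a) × f(c) ≥ 0, new interval: [2.629688, 2.652500]
Iteration 7:
  c_7 = (2.629688 + 2.652500)/2 = 2.641094
  f(c_7) = f(2.641094) = -0.024624
  f(a) × f(c) ≥ 0, new interval: [2.641094, 2.652500]

After 7 iteration(s), the approximation is c_7 = 2.641094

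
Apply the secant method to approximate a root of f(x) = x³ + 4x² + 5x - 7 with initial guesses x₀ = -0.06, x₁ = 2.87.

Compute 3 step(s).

f(x) = x³ + 4x² + 5x - 7
x₀ = -0.06, x₁ = 2.87

Secant formula: x_{n+1} = x_n - f(x_n)(x_n - x_{n-1})/(f(x_n) - f(x_{n-1}))

Iteration 1:
  f(-0.060000) = -7.285816
  f(2.870000) = 63.937503
  x_2 = 2.870000 - 63.937503×(2.870000 - (-0.060000))/(63.937503 - (-7.285816))
       = 0.239725
Iteration 2:
  f(2.870000) = 63.937503
  f(0.239725) = -5.557723
  x_3 = 0.239725 - (-5.557723)×(0.239725 - 2.870000)/(-5.557723 - 63.937503)
       = 0.450076
Iteration 3:
  f(0.239725) = -5.557723
  f(0.450076) = -3.848178
  x_4 = 0.450076 - (-3.848178)×(0.450076 - 0.239725)/(-3.848178 - (-5.557723))
       = 0.923573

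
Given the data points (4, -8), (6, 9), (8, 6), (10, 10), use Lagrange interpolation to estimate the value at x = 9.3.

Lagrange interpolation formula:
P(x) = Σ yᵢ × Lᵢ(x)
where Lᵢ(x) = Π_{j≠i} (x - xⱼ)/(xᵢ - xⱼ)

L_0(9.3) = (9.3 - 6)/(4 - 6) × (9.3 - 8)/(4 - 8) × (9.3 - 10)/(4 - 10) = 0.062562
L_1(9.3) = (9.3 - 4)/(6 - 4) × (9.3 - 8)/(6 - 8) × (9.3 - 10)/(6 - 10) = -0.301437
L_2(9.3) = (9.3 - 4)/(8 - 4) × (9.3 - 6)/(8 - 6) × (9.3 - 10)/(8 - 10) = 0.765187
L_3(9.3) = (9.3 - 4)/(10 - 4) × (9.3 - 6)/(10 - 6) × (9.3 - 8)/(10 - 8) = 0.473688

P(9.3) = (-8)×L_0(9.3) + 9×L_1(9.3) + 6×L_2(9.3) + 10×L_3(9.3)
P(9.3) = 6.114563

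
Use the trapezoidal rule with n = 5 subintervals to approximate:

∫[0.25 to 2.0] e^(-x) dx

f(x) = e^(-x)
a = 0.25, b = 2.0, n = 5
h = (b - a)/n = 0.350000

Trapezoidal rule: (h/2)[f(x₀) + 2f(x₁) + 2f(x₂) + ... + f(xₙ)]

x_0 = 0.2500, f(x_0) = 0.778801, coefficient = 1
x_1 = 0.6000, f(x_1) = 0.548812, coefficient = 2
x_2 = 0.9500, f(x_2) = 0.386741, coefficient = 2
x_3 = 1.3000, f(x_3) = 0.272532, coefficient = 2
x_4 = 1.6500, f(x_4) = 0.192050, coefficient = 2
x_5 = 2.0000, f(x_5) = 0.135335, coefficient = 1

I ≈ (0.350000/2) × 3.714405 = 0.650021
Exact value: 0.643465
Error: 0.006555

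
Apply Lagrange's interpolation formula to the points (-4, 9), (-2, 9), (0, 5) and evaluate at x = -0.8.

Lagrange interpolation formula:
P(x) = Σ yᵢ × Lᵢ(x)
where Lᵢ(x) = Π_{j≠i} (x - xⱼ)/(xᵢ - xⱼ)

L_0(-0.8) = (-0.8 - (-2))/(-4 - (-2)) × (-0.8 - 0)/(-4 - 0) = -0.120000
L_1(-0.8) = (-0.8 - (-4))/(-2 - (-4)) × (-0.8 - 0)/(-2 - 0) = 0.640000
L_2(-0.8) = (-0.8 - (-4))/(0 - (-4)) × (-0.8 - (-2))/(0 - (-2)) = 0.480000

P(-0.8) = 9×L_0(-0.8) + 9×L_1(-0.8) + 5×L_2(-0.8)
P(-0.8) = 7.080000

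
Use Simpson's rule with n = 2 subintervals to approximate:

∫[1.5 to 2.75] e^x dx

f(x) = e^x
a = 1.5, b = 2.75, n = 2
h = (b - a)/n = 0.625000

Simpson's rule: (h/3)[f(x₀) + 4f(x₁) + 2f(x₂) + ... + f(xₙ)]

x_0 = 1.5000, f(x_0) = 4.481689, coefficient = 1
x_1 = 2.1250, f(x_1) = 8.372897, coefficient = 4
x_2 = 2.7500, f(x_2) = 15.642632, coefficient = 1

I ≈ (0.625000/3) × 53.615911 = 11.169981
Exact value: 11.160943
Error: 0.009039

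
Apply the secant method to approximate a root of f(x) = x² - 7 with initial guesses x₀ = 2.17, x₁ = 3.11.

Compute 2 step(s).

f(x) = x² - 7
x₀ = 2.17, x₁ = 3.11

Secant formula: x_{n+1} = x_n - f(x_n)(x_n - x_{n-1})/(f(x_n) - f(x_{n-1}))

Iteration 1:
  f(2.170000) = -2.291100
  f(3.110000) = 2.672100
  x_2 = 3.110000 - 2.672100×(3.110000 - 2.170000)/(2.672100 - (-2.291100))
       = 2.603920
Iteration 2:
  f(3.110000) = 2.672100
  f(2.603920) = -0.219598
  x_3 = 2.603920 - (-0.219598)×(2.603920 - 3.110000)/(-0.219598 - 2.672100)
       = 2.642353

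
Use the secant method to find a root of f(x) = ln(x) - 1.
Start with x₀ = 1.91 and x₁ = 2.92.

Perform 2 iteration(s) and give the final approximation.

f(x) = ln(x) - 1
x₀ = 1.91, x₁ = 2.92

Secant formula: x_{n+1} = x_n - f(x_n)(x_n - x_{n-1})/(f(x_n) - f(x_{n-1}))

Iteration 1:
  f(1.910000) = -0.352897
  f(2.920000) = 0.071584
  x_2 = 2.920000 - 0.071584×(2.920000 - 1.910000)/(0.071584 - (-0.352897))
       = 2.749675
Iteration 2:
  f(2.920000) = 0.071584
  f(2.749675) = 0.011483
  x_3 = 2.749675 - 0.011483×(2.749675 - 2.920000)/(0.011483 - 0.071584)
       = 2.717133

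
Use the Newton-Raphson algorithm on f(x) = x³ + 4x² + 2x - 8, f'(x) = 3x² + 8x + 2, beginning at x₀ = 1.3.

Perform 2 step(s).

f(x) = x³ + 4x² + 2x - 8
f'(x) = 3x² + 8x + 2
x₀ = 1.3

Newton-Raphson formula: x_{n+1} = x_n - f(x_n)/f'(x_n)

Iteration 1:
  f(1.300000) = 3.557000
  f'(1.300000) = 17.470000
  x_1 = 1.300000 - 3.557000/17.470000 = 1.096394
Iteration 2:
  f(1.096394) = 0.319058
  f'(1.096394) = 14.377389
  x_2 = 1.096394 - 0.319058/14.377389 = 1.074202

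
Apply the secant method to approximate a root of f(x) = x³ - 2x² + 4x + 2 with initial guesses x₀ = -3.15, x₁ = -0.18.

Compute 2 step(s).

f(x) = x³ - 2x² + 4x + 2
x₀ = -3.15, x₁ = -0.18

Secant formula: x_{n+1} = x_n - f(x_n)(x_n - x_{n-1})/(f(x_n) - f(x_{n-1}))

Iteration 1:
  f(-3.150000) = -61.700875
  f(-0.180000) = 1.209368
  x_2 = -0.180000 - 1.209368×(-0.180000 - (-3.150000))/(1.209368 - (-61.700875))
       = -0.237094
Iteration 2:
  f(-0.180000) = 1.209368
  f(-0.237094) = 0.925867
  x_3 = -0.237094 - 0.925867×(-0.237094 - (-0.180000))/(0.925867 - 1.209368)
       = -0.423555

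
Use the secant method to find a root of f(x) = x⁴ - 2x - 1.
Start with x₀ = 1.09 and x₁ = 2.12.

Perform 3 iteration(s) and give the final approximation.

f(x) = x⁴ - 2x - 1
x₀ = 1.09, x₁ = 2.12

Secant formula: x_{n+1} = x_n - f(x_n)(x_n - x_{n-1})/(f(x_n) - f(x_{n-1}))

Iteration 1:
  f(1.090000) = -1.768418
  f(2.120000) = 14.959631
  x_2 = 2.120000 - 14.959631×(2.120000 - 1.090000)/(14.959631 - (-1.768418))
       = 1.198887
Iteration 2:
  f(2.120000) = 14.959631
  f(1.198887) = -1.331855
  x_3 = 1.198887 - (-1.331855)×(1.198887 - 2.120000)/(-1.331855 - 14.959631)
       = 1.274190
Iteration 3:
  f(1.198887) = -1.331855
  f(1.274190) = -0.912434
  x_4 = 1.274190 - (-0.912434)×(1.274190 - 1.198887)/(-0.912434 - (-1.331855))
       = 1.438007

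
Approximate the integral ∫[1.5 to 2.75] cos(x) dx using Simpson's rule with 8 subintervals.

f(x) = cos(x)
a = 1.5, b = 2.75, n = 8
h = (b - a)/n = 0.156250

Simpson's rule: (h/3)[f(x₀) + 4f(x₁) + 2f(x₂) + ... + f(xₙ)]

x_0 = 1.5000, f(x_0) = 0.070737, coefficient = 1
x_1 = 1.6562, f(x_1) = -0.085350, coefficient = 4
x_2 = 1.8125, f(x_2) = -0.239357, coefficient = 2
x_3 = 1.9688, f(x_3) = -0.387533, coefficient = 4
x_4 = 2.1250, f(x_4) = -0.526266, coefficient = 2
x_5 = 2.2812, f(x_5) = -0.652178, coefficient = 4
x_6 = 2.4375, f(x_6) = -0.762199, coefficient = 2
x_7 = 2.5938, f(x_7) = -0.853650, coefficient = 4
x_8 = 2.7500, f(x_8) = -0.924302, coefficient = 1

I ≈ (0.156250/3) × -11.824052 = -0.615836
Exact value: -0.615834
Error: 0.000002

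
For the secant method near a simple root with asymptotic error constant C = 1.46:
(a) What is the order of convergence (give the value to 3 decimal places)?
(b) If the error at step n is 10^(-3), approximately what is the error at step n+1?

(a) Secant method has superlinear convergence with order φ = (1+√5)/2 ≈ 1.618.
    This means |e_{n+1}| ≈ C|e_n|^1.618.

(b) With |e_n| = 10^(-3) and C = 1.46:
    |e_{n+1}| ≈ 1.46 × (10^(-3))^1.618 = 1.46 × 10^(-4.85)

(a) ≈ 1.618 (golden ratio); (b) |e_{n+1}| ≈ 2.043e-05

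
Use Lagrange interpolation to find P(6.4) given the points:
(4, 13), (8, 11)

Lagrange interpolation formula:
P(x) = Σ yᵢ × Lᵢ(x)
where Lᵢ(x) = Π_{j≠i} (x - xⱼ)/(xᵢ - xⱼ)

L_0(6.4) = (6.4 - 8)/(4 - 8) = 0.400000
L_1(6.4) = (6.4 - 4)/(8 - 4) = 0.600000

P(6.4) = 13×L_0(6.4) + 11×L_1(6.4)
P(6.4) = 11.800000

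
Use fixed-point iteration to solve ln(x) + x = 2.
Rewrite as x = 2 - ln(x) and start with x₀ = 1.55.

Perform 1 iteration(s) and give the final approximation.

Equation: ln(x) + x = 2
Fixed-point form: x = 2 - ln(x)
x₀ = 1.55

x_1 = g(1.550000) = 1.561745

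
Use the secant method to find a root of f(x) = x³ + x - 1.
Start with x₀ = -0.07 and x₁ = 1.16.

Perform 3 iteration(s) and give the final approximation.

f(x) = x³ + x - 1
x₀ = -0.07, x₁ = 1.16

Secant formula: x_{n+1} = x_n - f(x_n)(x_n - x_{n-1})/(f(x_n) - f(x_{n-1}))

Iteration 1:
  f(-0.070000) = -1.070343
  f(1.160000) = 1.720896
  x_2 = 1.160000 - 1.720896×(1.160000 - (-0.070000))/(1.720896 - (-1.070343))
       = 0.401662
Iteration 2:
  f(1.160000) = 1.720896
  f(0.401662) = -0.533537
  x_3 = 0.401662 - (-0.533537)×(0.401662 - 1.160000)/(-0.533537 - 1.720896)
       = 0.581131
Iteration 3:
  f(0.401662) = -0.533537
  f(0.581131) = -0.222613
  x_4 = 0.581131 - (-0.222613)×(0.581131 - 0.401662)/(-0.222613 - (-0.533537))
       = 0.709626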